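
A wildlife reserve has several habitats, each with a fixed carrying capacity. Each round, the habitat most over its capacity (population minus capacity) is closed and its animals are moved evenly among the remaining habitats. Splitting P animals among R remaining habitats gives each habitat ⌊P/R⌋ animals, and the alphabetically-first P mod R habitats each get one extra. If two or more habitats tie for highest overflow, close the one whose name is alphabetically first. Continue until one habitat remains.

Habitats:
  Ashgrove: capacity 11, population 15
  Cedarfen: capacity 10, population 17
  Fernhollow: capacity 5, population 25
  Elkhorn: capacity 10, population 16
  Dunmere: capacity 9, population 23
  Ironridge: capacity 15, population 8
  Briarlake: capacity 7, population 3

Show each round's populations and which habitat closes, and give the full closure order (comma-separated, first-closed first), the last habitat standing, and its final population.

Round 1: Ashgrove=15 Briarlake=3 Cedarfen=17 Dunmere=23 Elkhorn=16 Fernhollow=25 Ironridge=8 → close Fernhollow (overflow 20)
  25÷6 = 4 each, +1 to first 1
Round 2: Ashgrove=20 Briarlake=7 Cedarfen=21 Dunmere=27 Elkhorn=20 Ironridge=12 → close Dunmere (overflow 18)
  27÷5 = 5 each, +1 to first 2
Round 3: Ashgrove=26 Briarlake=13 Cedarfen=26 Elkhorn=25 Ironridge=17 → close Cedarfen (overflow 16)
  26÷4 = 6 each, +1 to first 2
Round 4: Ashgrove=33 Briarlake=20 Elkhorn=31 Ironridge=23 → close Ashgrove (overflow 22)
  33÷3 = 11 each, +1 to first 0
Round 5: Briarlake=31 Elkhorn=42 Ironridge=34 → close Elkhorn (overflow 32)
  42÷2 = 21 each, +1 to first 0
Round 6: Briarlake=52 Ironridge=55 → close Briarlake (overflow 45)
  52÷1 = 52 each, +1 to first 0

Closure order: Fernhollow, Dunmere, Cedarfen, Ashgrove, Elkhorn, Briarlake
Last habitat: Ironridge with 107 animals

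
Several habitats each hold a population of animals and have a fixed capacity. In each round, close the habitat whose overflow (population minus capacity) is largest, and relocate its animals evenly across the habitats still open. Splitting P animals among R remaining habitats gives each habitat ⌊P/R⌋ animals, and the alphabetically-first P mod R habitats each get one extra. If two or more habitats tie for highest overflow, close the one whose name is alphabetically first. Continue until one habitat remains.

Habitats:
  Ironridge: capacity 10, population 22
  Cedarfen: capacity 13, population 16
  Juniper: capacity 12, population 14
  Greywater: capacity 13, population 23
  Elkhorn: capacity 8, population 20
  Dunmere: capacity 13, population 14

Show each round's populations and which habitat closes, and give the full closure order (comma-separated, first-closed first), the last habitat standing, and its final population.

Closure order: Elkhorn, Ironridge, Greywater, Cedarfen, Dunmere
Last habitat: Juniper with 109 animals

Round 1: Cedarfen=16 Dunmere=14 Elkhorn=20 Greywater=23 Ironridge=22 Juniper=14 → close Elkhorn (overflow 12)
  20÷5 = 4 each, +1 to first 0
Round 2: Cedarfen=20 Dunmere=18 Greywater=27 Ironridge=26 Juniper=18 → close Ironridge (overflow 16)
  26÷4 = 6 each, +1 to first 2
Round 3: Cedarfen=27 Dunmere=25 Greywater=33 Juniper=24 → close Greywater (overflow 20)
  33÷3 = 11 each, +1 to first 0
Round 4: Cedarfen=38 Dunmere=36 Juniper=35 → close Cedarfen (overflow 25)
  38÷2 = 19 each, +1 to first 0
Round 5: Dunmere=55 Juniper=54 → close Dunmere (overflow 42)
  55÷1 = 55 each, +1 to first 0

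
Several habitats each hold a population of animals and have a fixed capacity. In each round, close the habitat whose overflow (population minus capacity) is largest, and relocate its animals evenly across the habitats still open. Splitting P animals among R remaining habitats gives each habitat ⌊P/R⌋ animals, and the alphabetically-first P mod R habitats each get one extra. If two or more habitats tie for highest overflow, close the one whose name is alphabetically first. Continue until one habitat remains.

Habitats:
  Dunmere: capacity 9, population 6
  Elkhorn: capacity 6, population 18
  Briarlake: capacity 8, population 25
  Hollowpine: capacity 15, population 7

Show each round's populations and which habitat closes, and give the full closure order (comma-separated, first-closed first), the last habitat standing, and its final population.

Round 1: Briarlake=25 Dunmere=6 Elkhorn=18 Hollowpine=7 → close Briarlake (overflow 17)
  25÷3 = 8 each, +1 to first 1
Round 2: Dunmere=15 Elkhorn=26 Hollowpine=15 → close Elkhorn (overflow 20)
  26÷2 = 13 each, +1 to first 0
Round 3: Dunmere=28 Hollowpine=28 → close Dunmere (overflow 19)
  28÷1 = 28 each, +1 to first 0

Closure order: Briarlake, Elkhorn, Dunmere
Last habitat: Hollowpine with 56 animals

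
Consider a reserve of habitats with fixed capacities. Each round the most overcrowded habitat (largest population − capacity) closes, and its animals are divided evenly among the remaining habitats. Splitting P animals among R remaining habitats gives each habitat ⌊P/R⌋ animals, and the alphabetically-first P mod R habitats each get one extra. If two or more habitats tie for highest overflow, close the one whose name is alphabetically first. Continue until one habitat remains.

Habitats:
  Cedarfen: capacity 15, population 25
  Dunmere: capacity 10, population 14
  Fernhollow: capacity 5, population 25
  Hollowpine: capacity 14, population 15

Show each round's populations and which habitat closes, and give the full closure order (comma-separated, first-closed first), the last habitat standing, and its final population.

Closure order: Fernhollow, Cedarfen, Dunmere
Last habitat: Hollowpine with 79 animals

Round 1: Cedarfen=25 Dunmere=14 Fernhollow=25 Hollowpine=15 → close Fernhollow (overflow 20)
  25÷3 = 8 each, +1 to first 1
Round 2: Cedarfen=34 Dunmere=22 Hollowpine=23 → close Cedarfen (overflow 19)
  34÷2 = 17 each, +1 to first 0
Round 3: Dunmere=39 Hollowpine=40 → close Dunmere (overflow 29)
  39÷1 = 39 each, +1 to first 0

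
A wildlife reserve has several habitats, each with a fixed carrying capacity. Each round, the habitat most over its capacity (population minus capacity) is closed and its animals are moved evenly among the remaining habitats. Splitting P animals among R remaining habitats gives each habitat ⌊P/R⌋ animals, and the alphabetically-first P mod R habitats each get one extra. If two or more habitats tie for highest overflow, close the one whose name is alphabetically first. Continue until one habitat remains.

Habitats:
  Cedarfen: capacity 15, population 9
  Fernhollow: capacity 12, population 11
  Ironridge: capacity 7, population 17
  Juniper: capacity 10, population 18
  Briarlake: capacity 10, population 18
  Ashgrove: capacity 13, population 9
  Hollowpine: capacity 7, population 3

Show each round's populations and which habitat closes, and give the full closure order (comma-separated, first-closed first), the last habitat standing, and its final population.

Closure order: Ironridge, Briarlake, Juniper, Fernhollow, Ashgrove, Hollowpine
Last habitat: Cedarfen with 85 animals

Round 1: Ashgrove=9 Briarlake=18 Cedarfen=9 Fernhollow=11 Hollowpine=3 Ironridge=17 Juniper=18 → close Ironridge (overflow 10)
  17÷6 = 2 each, +1 to first 5
Round 2: Ashgrove=12 Briarlake=21 Cedarfen=12 Fernhollow=14 Hollowpine=6 Juniper=20 → close Briarlake (overflow 11)
  21÷5 = 4 each, +1 to first 1
Round 3: Ashgrove=17 Cedarfen=16 Fernhollow=18 Hollowpine=10 Juniper=24 → close Juniper (overflow 14)
  24÷4 = 6 each, +1 to first 0
Round 4: Ashgrove=23 Cedarfen=22 Fernhollow=24 Hollowpine=16 → close Fernhollow (overflow 12)
  24÷3 = 8 each, +1 to first 0
Round 5: Ashgrove=31 Cedarfen=30 Hollowpine=24 → close Ashgrove (overflow 18)
  31÷2 = 15 each, +1 to first 1
Round 6: Cedarfen=46 Hollowpine=39 → close Hollowpine (overflow 32)
  39÷1 = 39 each, +1 to first 0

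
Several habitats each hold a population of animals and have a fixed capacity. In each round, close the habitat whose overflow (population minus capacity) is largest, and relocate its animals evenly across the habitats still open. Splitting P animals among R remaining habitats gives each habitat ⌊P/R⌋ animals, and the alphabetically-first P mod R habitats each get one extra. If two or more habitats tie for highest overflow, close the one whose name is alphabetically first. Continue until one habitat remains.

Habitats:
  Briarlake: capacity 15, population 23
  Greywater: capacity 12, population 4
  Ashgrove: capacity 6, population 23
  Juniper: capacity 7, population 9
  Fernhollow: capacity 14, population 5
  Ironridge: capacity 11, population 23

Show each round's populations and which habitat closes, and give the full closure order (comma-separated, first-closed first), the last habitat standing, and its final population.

Round 1: Ashgrove=23 Briarlake=23 Fernhollow=5 Greywater=4 Ironridge=23 Juniper=9 → close Ashgrove (overflow 17)
  23÷5 = 4 each, +1 to first 3
Round 2: Briarlake=28 Fernhollow=10 Greywater=9 Ironridge=27 Juniper=13 → close Ironridge (overflow 16)
  27÷4 = 6 each, +1 to first 3
Round 3: Briarlake=35 Fernhollow=17 Greywater=16 Juniper=19 → close Briarlake (overflow 20)
  35÷3 = 11 each, +1 to first 2
Round 4: Fernhollow=29 Greywater=28 Juniper=30 → close Juniper (overflow 23)
  30÷2 = 15 each, +1 to first 0
Round 5: Fernhollow=44 Greywater=43 → close Greywater (overflow 31)
  43÷1 = 43 each, +1 to first 0

Closure order: Ashgrove, Ironridge, Briarlake, Juniper, Greywater
Last habitat: Fernhollow with 87 animals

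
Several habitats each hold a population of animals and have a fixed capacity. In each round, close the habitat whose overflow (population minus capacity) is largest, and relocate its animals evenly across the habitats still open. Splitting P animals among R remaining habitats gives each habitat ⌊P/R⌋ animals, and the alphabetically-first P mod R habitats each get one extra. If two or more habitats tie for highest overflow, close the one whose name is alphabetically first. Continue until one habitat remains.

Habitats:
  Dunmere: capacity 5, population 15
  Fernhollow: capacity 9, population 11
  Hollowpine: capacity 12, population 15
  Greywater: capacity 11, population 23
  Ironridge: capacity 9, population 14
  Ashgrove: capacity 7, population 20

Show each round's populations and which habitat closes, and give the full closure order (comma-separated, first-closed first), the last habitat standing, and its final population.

Closure order: Ashgrove, Greywater, Dunmere, Hollowpine, Fernhollow
Last habitat: Ironridge with 98 animals

Round 1: Ashgrove=20 Dunmere=15 Fernhollow=11 Greywater=23 Hollowpine=15 Ironridge=14 → close Ashgrove (overflow 13)
  20÷5 = 4 each, +1 to first 0
Round 2: Dunmere=19 Fernhollow=15 Greywater=27 Hollowpine=19 Ironridge=18 → close Greywater (overflow 16)
  27÷4 = 6 each, +1 to first 3
Round 3: Dunmere=26 Fernhollow=22 Hollowpine=26 Ironridge=24 → close Dunmere (overflow 21)
  26÷3 = 8 each, +1 to first 2
Round 4: Fernhollow=31 Hollowpine=35 Ironridge=32 → close Hollowpine (overflow 23)
  35÷2 = 17 each, +1 to first 1
Round 5: Fernhollow=49 Ironridge=49 → close Fernhollow (overflow 40)
  49÷1 = 49 each, +1 to first 0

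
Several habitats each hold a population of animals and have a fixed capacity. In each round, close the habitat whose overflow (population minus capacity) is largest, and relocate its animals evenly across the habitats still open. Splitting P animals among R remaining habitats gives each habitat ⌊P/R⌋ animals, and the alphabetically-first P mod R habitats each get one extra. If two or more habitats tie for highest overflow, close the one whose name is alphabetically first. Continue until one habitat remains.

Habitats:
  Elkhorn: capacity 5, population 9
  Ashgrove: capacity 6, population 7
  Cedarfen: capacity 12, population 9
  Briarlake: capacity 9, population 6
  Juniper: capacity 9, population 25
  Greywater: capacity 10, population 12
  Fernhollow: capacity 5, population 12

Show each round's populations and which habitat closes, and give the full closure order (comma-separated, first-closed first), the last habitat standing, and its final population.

Round 1: Ashgrove=7 Briarlake=6 Cedarfen=9 Elkhorn=9 Fernhollow=12 Greywater=12 Juniper=25 → close Juniper (overflow 16)
  25÷6 = 4 each, +1 to first 1
Round 2: Ashgrove=12 Briarlake=10 Cedarfen=13 Elkhorn=13 Fernhollow=16 Greywater=16 → close Fernhollow (overflow 11)
  16÷5 = 3 each, +1 to first 1
Round 3: Ashgrove=16 Briarlake=13 Cedarfen=16 Elkhorn=16 Greywater=19 → close Elkhorn (overflow 11)
  16÷4 = 4 each, +1 to first 0
Round 4: Ashgrove=20 Briarlake=17 Cedarfen=20 Greywater=23 → close Ashgrove (overflow 14)
  20÷3 = 6 each, +1 to first 2
Round 5: Briarlake=24 Cedarfen=27 Greywater=29 → close Greywater (overflow 19)
  29÷2 = 14 each, +1 to first 1
Round 6: Briarlake=39 Cedarfen=41 → close Briarlake (overflow 30)
  39÷1 = 39 each, +1 to first 0

Closure order: Juniper, Fernhollow, Elkhorn, Ashgrove, Greywater, Briarlake
Last habitat: Cedarfen with 80 animals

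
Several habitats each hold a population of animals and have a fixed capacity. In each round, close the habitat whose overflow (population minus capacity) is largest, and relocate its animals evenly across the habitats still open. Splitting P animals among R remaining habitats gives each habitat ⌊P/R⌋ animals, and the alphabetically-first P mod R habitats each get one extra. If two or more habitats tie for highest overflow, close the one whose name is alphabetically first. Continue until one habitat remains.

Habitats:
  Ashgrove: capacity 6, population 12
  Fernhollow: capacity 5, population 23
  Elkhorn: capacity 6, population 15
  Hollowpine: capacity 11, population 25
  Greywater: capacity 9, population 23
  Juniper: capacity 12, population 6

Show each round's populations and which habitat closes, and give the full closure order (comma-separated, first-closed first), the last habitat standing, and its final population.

Closure order: Fernhollow, Greywater, Hollowpine, Elkhorn, Ashgrove
Last habitat: Juniper with 104 animals

Round 1: Ashgrove=12 Elkhorn=15 Fernhollow=23 Greywater=23 Hollowpine=25 Juniper=6 → close Fernhollow (overflow 18)
  23÷5 = 4 each, +1 to first 3
Round 2: Ashgrove=17 Elkhorn=20 Greywater=28 Hollowpine=29 Juniper=10 → close Greywater (overflow 19)
  28÷4 = 7 each, +1 to first 0
Round 3: Ashgrove=24 Elkhorn=27 Hollowpine=36 Juniper=17 → close Hollowpine (overflow 25)
  36÷3 = 12 each, +1 to first 0
Round 4: Ashgrove=36 Elkhorn=39 Juniper=29 → close Elkhorn (overflow 33)
  39÷2 = 19 each, +1 to first 1
Round 5: Ashgrove=56 Juniper=48 → close Ashgrove (overflow 50)
  56÷1 = 56 each, +1 to first 0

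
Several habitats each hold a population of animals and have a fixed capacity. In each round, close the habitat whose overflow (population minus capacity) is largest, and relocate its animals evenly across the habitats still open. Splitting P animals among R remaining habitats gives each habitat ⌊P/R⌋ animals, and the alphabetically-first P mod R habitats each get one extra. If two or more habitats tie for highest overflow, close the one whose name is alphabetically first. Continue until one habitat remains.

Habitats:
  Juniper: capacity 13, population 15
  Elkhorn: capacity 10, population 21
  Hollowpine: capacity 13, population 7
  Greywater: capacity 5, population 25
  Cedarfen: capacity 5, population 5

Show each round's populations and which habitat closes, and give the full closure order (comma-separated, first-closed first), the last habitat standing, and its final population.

Closure order: Greywater, Elkhorn, Juniper, Cedarfen
Last habitat: Hollowpine with 73 animals

Round 1: Cedarfen=5 Elkhorn=21 Greywater=25 Hollowpine=7 Juniper=15 → close Greywater (overflow 20)
  25÷4 = 6 each, +1 to first 1
Round 2: Cedarfen=12 Elkhorn=27 Hollowpine=13 Juniper=21 → close Elkhorn (overflow 17)
  27÷3 = 9 each, +1 to first 0
Round 3: Cedarfen=21 Hollowpine=22 Juniper=30 → close Juniper (overflow 17)
  30÷2 = 15 each, +1 to first 0
Round 4: Cedarfen=36 Hollowpine=37 → close Cedarfen (overflow 31)
  36÷1 = 36 each, +1 to first 0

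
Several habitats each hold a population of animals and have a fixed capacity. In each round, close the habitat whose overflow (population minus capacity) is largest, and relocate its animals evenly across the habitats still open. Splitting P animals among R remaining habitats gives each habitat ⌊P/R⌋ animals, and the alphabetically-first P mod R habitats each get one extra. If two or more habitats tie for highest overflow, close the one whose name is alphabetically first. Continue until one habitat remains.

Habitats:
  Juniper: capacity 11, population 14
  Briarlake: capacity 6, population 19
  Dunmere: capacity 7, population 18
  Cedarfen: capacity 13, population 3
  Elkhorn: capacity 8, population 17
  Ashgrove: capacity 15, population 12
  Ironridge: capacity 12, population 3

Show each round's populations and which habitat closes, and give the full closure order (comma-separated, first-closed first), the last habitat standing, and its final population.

Closure order: Briarlake, Dunmere, Elkhorn, Juniper, Ashgrove, Ironridge
Last habitat: Cedarfen with 86 animals

Round 1: Ashgrove=12 Briarlake=19 Cedarfen=3 Dunmere=18 Elkhorn=17 Ironridge=3 Juniper=14 → close Briarlake (overflow 13)
  19÷6 = 3 each, +1 to first 1
Round 2: Ashgrove=16 Cedarfen=6 Dunmere=21 Elkhorn=20 Ironridge=6 Juniper=17 → close Dunmere (overflow 14)
  21÷5 = 4 each, +1 to first 1
Round 3: Ashgrove=21 Cedarfen=10 Elkhorn=24 Ironridge=10 Juniper=21 → close Elkhorn (overflow 16)
  24÷4 = 6 each, +1 to first 0
Round 4: Ashgrove=27 Cedarfen=16 Ironridge=16 Juniper=27 → close Juniper (overflow 16)
  27÷3 = 9 each, +1 to first 0
Round 5: Ashgrove=36 Cedarfen=25 Ironridge=25 → close Ashgrove (overflow 21)
  36÷2 = 18 each, +1 to first 0
Round 6: Cedarfen=43 Ironridge=43 → close Ironridge (overflow 31)
  43÷1 = 43 each, +1 to first 0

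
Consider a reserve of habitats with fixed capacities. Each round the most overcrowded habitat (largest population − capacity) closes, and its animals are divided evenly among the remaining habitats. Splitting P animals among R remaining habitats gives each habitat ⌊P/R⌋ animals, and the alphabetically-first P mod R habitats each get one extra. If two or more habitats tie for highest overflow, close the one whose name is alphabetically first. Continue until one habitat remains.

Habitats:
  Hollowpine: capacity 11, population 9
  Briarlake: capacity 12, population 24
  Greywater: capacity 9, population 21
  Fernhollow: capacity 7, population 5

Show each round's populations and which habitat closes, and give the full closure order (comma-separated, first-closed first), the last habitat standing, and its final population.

Closure order: Briarlake, Greywater, Fernhollow
Last habitat: Hollowpine with 59 animals

Round 1: Briarlake=24 Fernhollow=5 Greywater=21 Hollowpine=9 → close Briarlake (overflow 12)
  24÷3 = 8 each, +1 to first 0
Round 2: Fernhollow=13 Greywater=29 Hollowpine=17 → close Greywater (overflow 20)
  29÷2 = 14 each, +1 to first 1
Round 3: Fernhollow=28 Hollowpine=31 → close Fernhollow (overflow 21)
  28÷1 = 28 each, +1 to first 0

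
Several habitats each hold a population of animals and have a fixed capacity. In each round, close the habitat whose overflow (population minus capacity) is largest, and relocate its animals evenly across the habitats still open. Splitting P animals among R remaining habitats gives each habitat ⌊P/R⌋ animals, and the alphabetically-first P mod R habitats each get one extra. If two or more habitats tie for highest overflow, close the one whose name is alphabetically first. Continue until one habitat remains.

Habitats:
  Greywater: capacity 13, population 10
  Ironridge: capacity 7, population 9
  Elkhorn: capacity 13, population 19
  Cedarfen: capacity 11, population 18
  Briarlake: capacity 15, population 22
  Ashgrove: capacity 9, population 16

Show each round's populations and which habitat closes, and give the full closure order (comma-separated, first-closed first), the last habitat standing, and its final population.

Closure order: Ashgrove, Briarlake, Cedarfen, Elkhorn, Ironridge
Last habitat: Greywater with 94 animals

Round 1: Ashgrove=16 Briarlake=22 Cedarfen=18 Elkhorn=19 Greywater=10 Ironridge=9 → close Ashgrove (overflow 7)
  16÷5 = 3 each, +1 to first 1
Round 2: Briarlake=26 Cedarfen=21 Elkhorn=22 Greywater=13 Ironridge=12 → close Briarlake (overflow 11)
  26÷4 = 6 each, +1 to first 2
Round 3: Cedarfen=28 Elkhorn=29 Greywater=19 Ironridge=18 → close Cedarfen (overflow 17)
  28÷3 = 9 each, +1 to first 1
Round 4: Elkhorn=39 Greywater=28 Ironridge=27 → close Elkhorn (overflow 26)
  39÷2 = 19 each, +1 to first 1
Round 5: Greywater=48 Ironridge=46 → close Ironridge (overflow 39)
  46÷1 = 46 each, +1 to first 0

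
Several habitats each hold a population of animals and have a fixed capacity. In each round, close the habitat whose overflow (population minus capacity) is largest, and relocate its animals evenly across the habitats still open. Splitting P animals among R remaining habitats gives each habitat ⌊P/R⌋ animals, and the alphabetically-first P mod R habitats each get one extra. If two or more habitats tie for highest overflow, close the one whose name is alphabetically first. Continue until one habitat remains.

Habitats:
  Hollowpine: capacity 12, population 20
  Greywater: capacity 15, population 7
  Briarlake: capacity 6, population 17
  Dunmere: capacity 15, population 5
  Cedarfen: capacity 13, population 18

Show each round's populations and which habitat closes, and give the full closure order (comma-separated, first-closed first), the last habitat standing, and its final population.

Round 1: Briarlake=17 Cedarfen=18 Dunmere=5 Greywater=7 Hollowpine=20 → close Briarlake (overflow 11)
  17÷4 = 4 each, +1 to first 1
Round 2: Cedarfen=23 Dunmere=9 Greywater=11 Hollowpine=24 → close Hollowpine (overflow 12)
  24÷3 = 8 each, +1 to first 0
Round 3: Cedarfen=31 Dunmere=17 Greywater=19 → close Cedarfen (overflow 18)
  31÷2 = 15 each, +1 to first 1
Round 4: Dunmere=33 Greywater=34 → close Greywater (overflow 19)
  34÷1 = 34 each, +1 to first 0

Closure order: Briarlake, Hollowpine, Cedarfen, Greywater
Last habitat: Dunmere with 67 animals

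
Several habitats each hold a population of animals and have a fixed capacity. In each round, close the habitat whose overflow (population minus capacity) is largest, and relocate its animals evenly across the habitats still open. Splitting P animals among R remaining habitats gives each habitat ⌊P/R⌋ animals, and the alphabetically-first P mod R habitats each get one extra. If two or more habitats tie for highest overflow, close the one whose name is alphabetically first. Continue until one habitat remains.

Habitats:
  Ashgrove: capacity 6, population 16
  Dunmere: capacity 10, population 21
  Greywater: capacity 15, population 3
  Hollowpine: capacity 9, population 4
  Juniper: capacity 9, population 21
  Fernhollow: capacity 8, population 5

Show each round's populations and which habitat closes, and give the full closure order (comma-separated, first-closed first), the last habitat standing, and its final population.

Round 1: Ashgrove=16 Dunmere=21 Fernhollow=5 Greywater=3 Hollowpine=4 Juniper=21 → close Juniper (overflow 12)
  21÷5 = 4 each, +1 to first 1
Round 2: Ashgrove=21 Dunmere=25 Fernhollow=9 Greywater=7 Hollowpine=8 → close Ashgrove (overflow 15)
  21÷4 = 5 each, +1 to first 1
Round 3: Dunmere=31 Fernhollow=14 Greywater=12 Hollowpine=13 → close Dunmere (overflow 21)
  31÷3 = 10 each, +1 to first 1
Round 4: Fernhollow=25 Greywater=22 Hollowpine=23 → close Fernhollow (overflow 17)
  25÷2 = 12 each, +1 to first 1
Round 5: Greywater=35 Hollowpine=35 → close Hollowpine (overflow 26)
  35÷1 = 35 each, +1 to first 0

Closure order: Juniper, Ashgrove, Dunmere, Fernhollow, Hollowpine
Last habitat: Greywater with 70 animals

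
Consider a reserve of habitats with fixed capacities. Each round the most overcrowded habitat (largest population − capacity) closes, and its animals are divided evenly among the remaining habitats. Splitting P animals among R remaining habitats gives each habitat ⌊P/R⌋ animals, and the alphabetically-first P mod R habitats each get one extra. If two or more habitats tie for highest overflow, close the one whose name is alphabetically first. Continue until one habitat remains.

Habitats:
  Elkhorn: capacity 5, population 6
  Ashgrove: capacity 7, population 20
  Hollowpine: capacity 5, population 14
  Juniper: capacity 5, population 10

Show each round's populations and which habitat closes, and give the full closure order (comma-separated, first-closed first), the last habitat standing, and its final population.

Round 1: Ashgrove=20 Elkhorn=6 Hollowpine=14 Juniper=10 → close Ashgrove (overflow 13)
  20÷3 = 6 each, +1 to first 2
Round 2: Elkhorn=13 Hollowpine=21 Juniper=16 → close Hollowpine (overflow 16)
  21÷2 = 10 each, +1 to first 1
Round 3: Elkhorn=24 Juniper=26 → close Juniper (overflow 21)
  26÷1 = 26 each, +1 to first 0

Closure order: Ashgrove, Hollowpine, Juniper
Last habitat: Elkhorn with 50 animals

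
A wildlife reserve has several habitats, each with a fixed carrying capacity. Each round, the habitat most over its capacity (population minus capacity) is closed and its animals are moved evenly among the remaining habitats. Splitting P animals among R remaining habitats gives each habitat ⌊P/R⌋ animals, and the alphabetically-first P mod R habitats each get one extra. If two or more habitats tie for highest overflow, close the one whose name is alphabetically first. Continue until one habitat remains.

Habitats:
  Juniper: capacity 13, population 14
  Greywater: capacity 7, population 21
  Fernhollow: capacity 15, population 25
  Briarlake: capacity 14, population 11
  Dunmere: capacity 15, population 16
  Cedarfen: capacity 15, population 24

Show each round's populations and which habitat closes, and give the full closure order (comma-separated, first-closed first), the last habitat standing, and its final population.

Closure order: Greywater, Fernhollow, Cedarfen, Dunmere, Briarlake
Last habitat: Juniper with 111 animals

Round 1: Briarlake=11 Cedarfen=24 Dunmere=16 Fernhollow=25 Greywater=21 Juniper=14 → close Greywater (overflow 14)
  21÷5 = 4 each, +1 to first 1
Round 2: Briarlake=16 Cedarfen=28 Dunmere=20 Fernhollow=29 Juniper=18 → close Fernhollow (overflow 14)
  29÷4 = 7 each, +1 to first 1
Round 3: Briarlake=24 Cedarfen=35 Dunmere=27 Juniper=25 → close Cedarfen (overflow 20)
  35÷3 = 11 each, +1 to first 2
Round 4: Briarlake=36 Dunmere=39 Juniper=36 → close Dunmere (overflow 24)
  39÷2 = 19 each, +1 to first 1
Round 5: Briarlake=56 Juniper=55 → close Briarlake (overflow 42)
  56÷1 = 56 each, +1 to first 0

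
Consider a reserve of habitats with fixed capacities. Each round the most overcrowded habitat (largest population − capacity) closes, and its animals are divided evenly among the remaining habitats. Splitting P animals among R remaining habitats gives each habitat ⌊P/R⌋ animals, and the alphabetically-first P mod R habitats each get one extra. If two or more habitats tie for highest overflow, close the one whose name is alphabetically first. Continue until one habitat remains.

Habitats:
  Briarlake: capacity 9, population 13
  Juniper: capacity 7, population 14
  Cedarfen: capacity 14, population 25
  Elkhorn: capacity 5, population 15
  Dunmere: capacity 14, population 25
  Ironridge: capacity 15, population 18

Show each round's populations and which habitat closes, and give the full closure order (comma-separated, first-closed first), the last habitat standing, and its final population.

Round 1: Briarlake=13 Cedarfen=25 Dunmere=25 Elkhorn=15 Ironridge=18 Juniper=14 → close Cedarfen (overflow 11)
  25÷5 = 5 each, +1 to first 0
Round 2: Briarlake=18 Dunmere=30 Elkhorn=20 Ironridge=23 Juniper=19 → close Dunmere (overflow 16)
  30÷4 = 7 each, +1 to first 2
Round 3: Briarlake=26 Elkhorn=28 Ironridge=30 Juniper=26 → close Elkhorn (overflow 23)
  28÷3 = 9 each, +1 to first 1
Round 4: Briarlake=36 Ironridge=39 Juniper=35 → close Juniper (overflow 28)
  35÷2 = 17 each, +1 to first 1
Round 5: Briarlake=54 Ironridge=56 → close Briarlake (overflow 45)
  54÷1 = 54 each, +1 to first 0

Closure order: Cedarfen, Dunmere, Elkhorn, Juniper, Briarlake
Last habitat: Ironridge with 110 animals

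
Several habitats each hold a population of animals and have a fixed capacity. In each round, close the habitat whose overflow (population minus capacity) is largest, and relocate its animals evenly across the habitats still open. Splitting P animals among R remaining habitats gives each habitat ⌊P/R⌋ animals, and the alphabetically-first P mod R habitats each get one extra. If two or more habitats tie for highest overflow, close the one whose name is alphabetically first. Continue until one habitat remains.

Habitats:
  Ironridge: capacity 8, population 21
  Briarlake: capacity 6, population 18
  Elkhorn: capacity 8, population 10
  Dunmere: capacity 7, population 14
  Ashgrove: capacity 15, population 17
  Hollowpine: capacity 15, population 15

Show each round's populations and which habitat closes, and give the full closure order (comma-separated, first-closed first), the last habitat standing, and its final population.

Round 1: Ashgrove=17 Briarlake=18 Dunmere=14 Elkhorn=10 Hollowpine=15 Ironridge=21 → close Ironridge (overflow 13)
  21÷5 = 4 each, +1 to first 1
Round 2: Ashgrove=22 Briarlake=22 Dunmere=18 Elkhorn=14 Hollowpine=19 → close Briarlake (overflow 16)
  22÷4 = 5 each, +1 to first 2
Round 3: Ashgrove=28 Dunmere=24 Elkhorn=19 Hollowpine=24 → close Dunmere (overflow 17)
  24÷3 = 8 each, +1 to first 0
Round 4: Ashgrove=36 Elkhorn=27 Hollowpine=32 → close Ashgrove (overflow 21)
  36÷2 = 18 each, +1 to first 0
Round 5: Elkhorn=45 Hollowpine=50 → close Elkhorn (overflow 37)
  45÷1 = 45 each, +1 to first 0

Closure order: Ironridge, Briarlake, Dunmere, Ashgrove, Elkhorn
Last habitat: Hollowpine with 95 animals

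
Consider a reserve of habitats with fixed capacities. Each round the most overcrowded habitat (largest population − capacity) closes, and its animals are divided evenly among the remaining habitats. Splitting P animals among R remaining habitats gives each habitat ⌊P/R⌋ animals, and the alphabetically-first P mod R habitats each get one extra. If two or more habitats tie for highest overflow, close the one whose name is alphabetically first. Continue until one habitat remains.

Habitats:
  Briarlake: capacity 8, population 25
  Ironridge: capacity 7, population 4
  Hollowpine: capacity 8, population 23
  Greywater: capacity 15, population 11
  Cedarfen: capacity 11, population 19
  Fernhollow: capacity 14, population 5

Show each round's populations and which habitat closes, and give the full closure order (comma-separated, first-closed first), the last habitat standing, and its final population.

Round 1: Briarlake=25 Cedarfen=19 Fernhollow=5 Greywater=11 Hollowpine=23 Ironridge=4 → close Briarlake (overflow 17)
  25÷5 = 5 each, +1 to first 0
Round 2: Cedarfen=24 Fernhollow=10 Greywater=16 Hollowpine=28 Ironridge=9 → close Hollowpine (overflow 20)
  28÷4 = 7 each, +1 to first 0
Round 3: Cedarfen=31 Fernhollow=17 Greywater=23 Ironridge=16 → close Cedarfen (overflow 20)
  31÷3 = 10 each, +1 to first 1
Round 4: Fernhollow=28 Greywater=33 Ironridge=26 → close Ironridge (overflow 19)
  26÷2 = 13 each, +1 to first 0
Round 5: Fernhollow=41 Greywater=46 → close Greywater (overflow 31)
  46÷1 = 46 each, +1 to first 0

Closure order: Briarlake, Hollowpine, Cedarfen, Ironridge, Greywater
Last habitat: Fernhollow with 87 animals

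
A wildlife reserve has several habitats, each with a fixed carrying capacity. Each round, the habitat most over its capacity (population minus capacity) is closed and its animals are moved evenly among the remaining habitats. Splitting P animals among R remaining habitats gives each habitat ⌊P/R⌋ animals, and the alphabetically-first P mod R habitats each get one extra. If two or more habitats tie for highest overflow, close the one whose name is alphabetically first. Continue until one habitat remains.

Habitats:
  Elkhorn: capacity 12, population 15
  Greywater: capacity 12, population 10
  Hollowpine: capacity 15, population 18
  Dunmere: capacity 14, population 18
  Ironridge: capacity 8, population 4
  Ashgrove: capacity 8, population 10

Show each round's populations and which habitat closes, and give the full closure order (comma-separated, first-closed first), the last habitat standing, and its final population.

Round 1: Ashgrove=10 Dunmere=18 Elkhorn=15 Greywater=10 Hollowpine=18 Ironridge=4 → close Dunmere (overflow 4)
  18÷5 = 3 each, +1 to first 3
Round 2: Ashgrove=14 Elkhorn=19 Greywater=14 Hollowpine=21 Ironridge=7 → close Elkhorn (overflow 7)
  19÷4 = 4 each, +1 to first 3
Round 3: Ashgrove=19 Greywater=19 Hollowpine=26 Ironridge=11 → close Ashgrove (overflow 11)
  19÷3 = 6 each, +1 to first 1
Round 4: Greywater=26 Hollowpine=32 Ironridge=17 → close Hollowpine (overflow 17)
  32÷2 = 16 each, +1 to first 0
Round 5: Greywater=42 Ironridge=33 → close Greywater (overflow 30)
  42÷1 = 42 each, +1 to first 0

Closure order: Dunmere, Elkhorn, Ashgrove, Hollowpine, Greywater
Last habitat: Ironridge with 75 animals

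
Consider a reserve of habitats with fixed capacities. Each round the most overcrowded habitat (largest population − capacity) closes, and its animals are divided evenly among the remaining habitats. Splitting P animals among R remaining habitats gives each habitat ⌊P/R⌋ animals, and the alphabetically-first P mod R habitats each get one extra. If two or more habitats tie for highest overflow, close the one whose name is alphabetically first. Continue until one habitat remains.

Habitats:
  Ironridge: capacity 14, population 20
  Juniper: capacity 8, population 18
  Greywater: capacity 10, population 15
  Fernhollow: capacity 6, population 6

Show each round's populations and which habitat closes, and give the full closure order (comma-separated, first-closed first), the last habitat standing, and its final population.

Round 1: Fernhollow=6 Greywater=15 Ironridge=20 Juniper=18 → close Juniper (overflow 10)
  18÷3 = 6 each, +1 to first 0
Round 2: Fernhollow=12 Greywater=21 Ironridge=26 → close Ironridge (overflow 12)
  26÷2 = 13 each, +1 to first 0
Round 3: Fernhollow=25 Greywater=34 → close Greywater (overflow 24)
  34÷1 = 34 each, +1 to first 0

Closure order: Juniper, Ironridge, Greywater
Last habitat: Fernhollow with 59 animals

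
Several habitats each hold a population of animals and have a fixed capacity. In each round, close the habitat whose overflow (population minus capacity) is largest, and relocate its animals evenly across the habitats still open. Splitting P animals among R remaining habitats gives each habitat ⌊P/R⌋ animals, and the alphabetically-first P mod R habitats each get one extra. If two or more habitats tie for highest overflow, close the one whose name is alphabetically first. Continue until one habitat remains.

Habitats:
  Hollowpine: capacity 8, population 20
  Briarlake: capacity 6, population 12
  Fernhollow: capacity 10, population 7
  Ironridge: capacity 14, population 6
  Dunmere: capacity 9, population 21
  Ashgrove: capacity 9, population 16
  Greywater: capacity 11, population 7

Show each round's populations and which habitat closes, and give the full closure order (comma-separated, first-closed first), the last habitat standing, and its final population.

Round 1: Ashgrove=16 Briarlake=12 Dunmere=21 Fernhollow=7 Greywater=7 Hollowpine=20 Ironridge=6 → close Dunmere (overflow 12)
  21÷6 = 3 each, +1 to first 3
Round 2: Ashgrove=20 Briarlake=16 Fernhollow=11 Greywater=10 Hollowpine=23 Ironridge=9 → close Hollowpine (overflow 15)
  23÷5 = 4 each, +1 to first 3
Round 3: Ashgrove=25 Briarlake=21 Fernhollow=16 Greywater=14 Ironridge=13 → close Ashgrove (overflow 16)
  25÷4 = 6 each, +1 to first 1
Round 4: Briarlake=28 Fernhollow=22 Greywater=20 Ironridge=19 → close Briarlake (overflow 22)
  28÷3 = 9 each, +1 to first 1
Round 5: Fernhollow=32 Greywater=29 Ironridge=28 → close Fernhollow (overflow 22)
  32÷2 = 16 each, +1 to first 0
Round 6: Greywater=45 Ironridge=44 → close Greywater (overflow 34)
  45÷1 = 45 each, +1 to first 0

Closure order: Dunmere, Hollowpine, Ashgrove, Briarlake, Fernhollow, Greywater
Last habitat: Ironridge with 89 animals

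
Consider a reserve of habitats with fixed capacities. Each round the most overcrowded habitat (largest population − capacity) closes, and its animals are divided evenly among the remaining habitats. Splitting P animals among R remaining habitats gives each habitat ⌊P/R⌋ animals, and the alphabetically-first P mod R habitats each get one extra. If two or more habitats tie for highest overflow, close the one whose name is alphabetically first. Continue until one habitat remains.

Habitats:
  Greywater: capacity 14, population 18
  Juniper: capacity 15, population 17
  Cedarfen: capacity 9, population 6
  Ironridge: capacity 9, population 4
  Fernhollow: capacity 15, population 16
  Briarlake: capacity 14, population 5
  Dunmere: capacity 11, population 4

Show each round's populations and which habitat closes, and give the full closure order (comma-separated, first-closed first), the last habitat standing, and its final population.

Closure order: Greywater, Juniper, Fernhollow, Cedarfen, Ironridge, Dunmere
Last habitat: Briarlake with 70 animals

Round 1: Briarlake=5 Cedarfen=6 Dunmere=4 Fernhollow=16 Greywater=18 Ironridge=4 Juniper=17 → close Greywater (overflow 4)
  18÷6 = 3 each, +1 to first 0
Round 2: Briarlake=8 Cedarfen=9 Dunmere=7 Fernhollow=19 Ironridge=7 Juniper=20 → close Juniper (overflow 5)
  20÷5 = 4 each, +1 to first 0
Round 3: Briarlake=12 Cedarfen=13 Dunmere=11 Fernhollow=23 Ironridge=11 → close Fernhollow (overflow 8)
  23÷4 = 5 each, +1 to first 3
Round 4: Briarlake=18 Cedarfen=19 Dunmere=17 Ironridge=16 → close Cedarfen (overflow 10)
  19÷3 = 6 each, +1 to first 1
Round 5: Briarlake=25 Dunmere=23 Ironridge=22 → close Ironridge (overflow 13)
  22÷2 = 11 each, +1 to first 0
Round 6: Briarlake=36 Dunmere=34 → close Dunmere (overflow 23)
  34÷1 = 34 each, +1 to first 0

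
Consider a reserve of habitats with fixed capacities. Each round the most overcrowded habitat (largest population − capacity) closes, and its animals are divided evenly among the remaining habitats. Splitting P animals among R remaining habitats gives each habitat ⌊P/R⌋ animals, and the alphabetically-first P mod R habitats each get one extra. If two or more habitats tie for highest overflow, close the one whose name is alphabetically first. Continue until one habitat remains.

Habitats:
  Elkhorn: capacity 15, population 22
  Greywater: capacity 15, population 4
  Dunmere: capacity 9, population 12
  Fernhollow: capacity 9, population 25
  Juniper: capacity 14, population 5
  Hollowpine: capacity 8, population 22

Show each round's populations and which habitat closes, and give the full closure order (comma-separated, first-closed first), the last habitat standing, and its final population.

Round 1: Dunmere=12 Elkhorn=22 Fernhollow=25 Greywater=4 Hollowpine=22 Juniper=5 → close Fernhollow (overflow 16)
  25÷5 = 5 each, +1 to first 0
Round 2: Dunmere=17 Elkhorn=27 Greywater=9 Hollowpine=27 Juniper=10 → close Hollowpine (overflow 19)
  27÷4 = 6 each, +1 to first 3
Round 3: Dunmere=24 Elkhorn=34 Greywater=16 Juniper=16 → close Elkhorn (overflow 19)
  34÷3 = 11 each, +1 to first 1
Round 4: Dunmere=36 Greywater=27 Juniper=27 → close Dunmere (overflow 27)
  36÷2 = 18 each, +1 to first 0
Round 5: Greywater=45 Juniper=45 → close Juniper (overflow 31)
  45÷1 = 45 each, +1 to first 0

Closure order: Fernhollow, Hollowpine, Elkhorn, Dunmere, Juniper
Last habitat: Greywater with 90 animals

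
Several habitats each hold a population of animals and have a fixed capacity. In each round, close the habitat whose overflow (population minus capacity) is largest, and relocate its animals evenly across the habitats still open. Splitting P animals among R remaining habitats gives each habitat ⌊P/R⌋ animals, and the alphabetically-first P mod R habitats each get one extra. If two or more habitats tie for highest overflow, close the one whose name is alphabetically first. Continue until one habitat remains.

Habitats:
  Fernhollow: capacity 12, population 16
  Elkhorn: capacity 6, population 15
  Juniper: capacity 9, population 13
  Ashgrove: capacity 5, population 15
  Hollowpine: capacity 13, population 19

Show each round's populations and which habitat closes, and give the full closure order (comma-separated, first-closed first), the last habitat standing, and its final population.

Closure order: Ashgrove, Elkhorn, Hollowpine, Fernhollow
Last habitat: Juniper with 78 animals

Round 1: Ashgrove=15 Elkhorn=15 Fernhollow=16 Hollowpine=19 Juniper=13 → close Ashgrove (overflow 10)
  15÷4 = 3 each, +1 to first 3
Round 2: Elkhorn=19 Fernhollow=20 Hollowpine=23 Juniper=16 → close Elkhorn (overflow 13)
  19÷3 = 6 each, +1 to first 1
Round 3: Fernhollow=27 Hollowpine=29 Juniper=22 → close Hollowpine (overflow 16)
  29÷2 = 14 each, +1 to first 1
Round 4: Fernhollow=42 Juniper=36 → close Fernhollow (overflow 30)
  42÷1 = 42 each, +1 to first 0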